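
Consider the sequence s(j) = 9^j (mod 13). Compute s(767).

s(1) = 9,  s(2) = 3,  s(3) = 1,  s(4) = 9.
The sequence repeats with period 3.
So s(767) = s(1 + ((767-1) mod 3)) = s(2) = 3.

3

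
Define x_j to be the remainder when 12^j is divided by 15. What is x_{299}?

3

x_0 = 1; x_1 = 12; x_2 = 9; x_3 = 3; x_4 = 6; x_5 = 12.
Since x_5 = x_1 = 12, the sequence is eventually periodic: after a pre-period of length 1 it cycles with period 4.
For j ≥ 1, x_j depends only on (j - 1) mod 4. (299 - 1) mod 4 = 2, so x_{299} = x_3 = 3.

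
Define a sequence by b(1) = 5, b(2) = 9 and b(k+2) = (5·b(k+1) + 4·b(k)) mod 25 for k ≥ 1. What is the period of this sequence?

20

Listing terms: b(1) = 5; b(2) = 9; b(3) = 15; b(4) = 11; b(5) = 15; b(6) = 19; b(7) = 5; b(8) = 1; b(9) = 0; b(10) = 4; b(11) = 20; b(12) = 16; b(13) = 10; b(14) = 14; b(15) = 10; b(16) = 6; b(17) = 20; b(18) = 24; b(19) = 0; b(20) = 21; b(21) = 5; b(22) = 9.
Since (b(21), b(22)) = (b(1), b(2)) = (5, 9) (two consecutive terms determine the rest), the sequence is periodic with period 20.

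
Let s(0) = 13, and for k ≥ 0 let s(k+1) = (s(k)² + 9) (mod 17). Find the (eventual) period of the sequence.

3

s(0) = 13,  s(1) = 8,  s(2) = 5,  s(3) = 0,  s(4) = 9,  s(5) = 5.
Since s(5) = s(2) = 5, the sequence is eventually periodic: after a pre-period of length 2 it cycles with period 3.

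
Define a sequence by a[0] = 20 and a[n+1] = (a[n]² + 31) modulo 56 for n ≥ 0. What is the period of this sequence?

6

a[0] = 20; a[1] = 39; a[2] = 40; a[3] = 7; a[4] = 24; a[5] = 47; a[6] = 0; a[7] = 31; a[8] = 40.
Since a[8] = a[2] = 40, the sequence is eventually periodic: after a pre-period of length 2 it cycles with period 6.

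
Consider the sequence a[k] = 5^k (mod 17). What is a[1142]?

a[1] = 5; a[2] = 8; a[3] = 6; a[4] = 13; a[5] = 14; a[6] = 2; a[7] = 10; a[8] = 16; a[9] = 12; a[10] = 9; a[11] = 11; a[12] = 4; a[13] = 3; a[14] = 15; a[15] = 7; a[16] = 1; a[17] = 5.
The sequence repeats with period 16.
(1142 - 1) mod 16 = 5, so a[1142] = a[6] = 2.

2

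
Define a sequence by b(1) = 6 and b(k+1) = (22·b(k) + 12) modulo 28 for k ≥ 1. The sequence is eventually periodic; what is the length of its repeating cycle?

7

Computing terms: b(1) = 6,  b(2) = 4,  b(3) = 16,  b(4) = 0,  b(5) = 12,  b(6) = 24,  b(7) = 8,  b(8) = 20,  b(9) = 4.
Since b(9) = b(2) = 4, the sequence is eventually periodic: after a pre-period of length 1 it cycles with period 7.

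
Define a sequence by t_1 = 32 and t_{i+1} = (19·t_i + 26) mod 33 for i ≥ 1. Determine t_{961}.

We have t_1 = 32; t_2 = 7; t_3 = 27; t_4 = 11; t_5 = 4; t_6 = 3; t_7 = 17; t_8 = 19; t_9 = 24; t_{10} = 20; t_{11} = 10; t_{12} = 18; t_{13} = 5; t_{14} = 22; t_{15} = 15; t_{16} = 14; t_{17} = 28; t_{18} = 30; t_{19} = 2; t_{20} = 31; t_{21} = 21; t_{22} = 29; t_{23} = 16; t_{24} = 0; t_{25} = 26; t_{26} = 25; t_{27} = 6; t_{28} = 8; t_{29} = 13; t_{30} = 9; t_{31} = 32.
Since t_{31} = t_1 = 32, the sequence is periodic with period 30.
(961 - 1) mod 30 = 0, so t_{961} = t_1 = 32.

32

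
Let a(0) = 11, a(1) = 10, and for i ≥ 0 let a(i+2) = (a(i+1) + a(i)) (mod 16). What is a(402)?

a(0) = 11, a(1) = 10, a(2) = 5, a(3) = 15, a(4) = 4, a(5) = 3, a(6) = 7, a(7) = 10, a(8) = 1, a(9) = 11, a(10) = 12, a(11) = 7, a(12) = 3, a(13) = 10, a(14) = 13, a(15) = 7, a(16) = 4, a(17) = 11, a(18) = 15, a(19) = 10, a(20) = 9, a(21) = 3, a(22) = 12, a(23) = 15, a(24) = 11, a(25) = 10.
Since (a(24), a(25)) = (a(0), a(1)) = (11, 10) (two consecutive terms determine the rest), the sequence is periodic with period 24.
So a(402) = a(0 + ((402-0) mod 24)) = a(18) = 15.

15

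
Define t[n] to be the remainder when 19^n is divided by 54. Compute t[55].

19

Listing terms: t[1] = 19; t[2] = 37; t[3] = 1; t[4] = 19.
Since t[4] = t[1] = 19, the sequence is periodic with period 3.
So t[55] = t[1 + ((55-1) mod 3)] = t[1] = 19.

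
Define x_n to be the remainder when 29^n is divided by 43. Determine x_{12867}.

2

We have x_0 = 1,  x_1 = 29,  x_2 = 24,  x_3 = 8,  x_4 = 17,  x_5 = 20,  x_6 = 21,  x_7 = 7,  x_8 = 31,  x_9 = 39,  x_{10} = 13,  x_{11} = 33,  x_{12} = 11,  x_{13} = 18,  x_{14} = 6,  x_{15} = 2,  x_{16} = 15,  x_{17} = 5,  x_{18} = 16,  x_{19} = 34,  x_{20} = 40,  x_{21} = 42,  x_{22} = 14,  x_{23} = 19,  x_{24} = 35,  x_{25} = 26,  x_{26} = 23,  x_{27} = 22,  x_{28} = 36,  x_{29} = 12,  x_{30} = 4,  x_{31} = 30,  x_{32} = 10,  x_{33} = 32,  x_{34} = 25,  x_{35} = 37,  x_{36} = 41,  x_{37} = 28,  x_{38} = 38,  x_{39} = 27,  x_{40} = 9,  x_{41} = 3,  x_{42} = 1.
The sequence repeats with period 42.
(12867 - 0) mod 42 = 15, so x_{12867} = x_{15} = 2.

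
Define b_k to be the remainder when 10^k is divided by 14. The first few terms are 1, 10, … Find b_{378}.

8

b_0 = 1, b_1 = 10, b_2 = 2, b_3 = 6, b_4 = 4, b_5 = 12, b_6 = 8, b_7 = 10.
Since b_7 = b_1 = 10, the sequence is eventually periodic: after a pre-period of length 1 it cycles with period 6.
For k ≥ 1, b_k depends only on (k - 1) mod 6. (378 - 1) mod 6 = 5, so b_{378} = b_6 = 8.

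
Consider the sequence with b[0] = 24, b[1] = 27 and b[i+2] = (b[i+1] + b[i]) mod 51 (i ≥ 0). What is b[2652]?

21

Listing terms: b[0] = 24,  b[1] = 27,  b[2] = 0,  b[3] = 27,  b[4] = 27,  b[5] = 3,  b[6] = 30,  b[7] = 33,  b[8] = 12,  b[9] = 45,  b[10] = 6,  b[11] = 0,  b[12] = 6,  b[13] = 6,  b[14] = 12,  b[15] = 18,  b[16] = 30,  b[17] = 48,  b[18] = 27,  b[19] = 24,  b[20] = 0,  b[21] = 24,  b[22] = 24,  b[23] = 48,  b[24] = 21,  b[25] = 18,  b[26] = 39,  b[27] = 6,  b[28] = 45,  b[29] = 0,  b[30] = 45,  b[31] = 45,  b[32] = 39,  b[33] = 33,  b[34] = 21,  b[35] = 3,  b[36] = 24,  b[37] = 27.
The sequence repeats with period 36.
(2652 - 0) mod 36 = 24, so b[2652] = b[24] = 21.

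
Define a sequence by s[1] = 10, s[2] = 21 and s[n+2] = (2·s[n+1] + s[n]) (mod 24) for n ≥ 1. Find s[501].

14

s[1] = 10,  s[2] = 21,  s[3] = 4,  s[4] = 5,  s[5] = 14,  s[6] = 9,  s[7] = 8,  s[8] = 1,  s[9] = 10,  s[10] = 21.
The sequence repeats with period 8.
(501 - 1) mod 8 = 4, so s[501] = s[5] = 14.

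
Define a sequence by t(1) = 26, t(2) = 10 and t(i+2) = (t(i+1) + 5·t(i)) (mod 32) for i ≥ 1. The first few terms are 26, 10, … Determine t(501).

28

We have t(1) = 26; t(2) = 10; t(3) = 12; t(4) = 30; t(5) = 26; t(6) = 16; t(7) = 18; t(8) = 2; t(9) = 28; t(10) = 6; t(11) = 18; t(12) = 16; t(13) = 10; t(14) = 26; t(15) = 12; t(16) = 14; t(17) = 10; t(18) = 16; t(19) = 2; t(20) = 18; t(21) = 28; t(22) = 22; t(23) = 2; t(24) = 16; t(25) = 26; t(26) = 10.
The sequence repeats with period 24.
So t(501) = t(1 + ((501-1) mod 24)) = t(21) = 28.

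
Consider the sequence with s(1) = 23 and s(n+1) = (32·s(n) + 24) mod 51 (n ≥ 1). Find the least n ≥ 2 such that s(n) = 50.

7

We have s(1) = 23; s(2) = 46; s(3) = 17; s(4) = 7; s(5) = 44; s(6) = 4; s(7) = 50; s(8) = 43; s(9) = 23.
Since s(9) = s(1) = 23, the sequence is periodic with period 8.
The value 50 first appears (with n ≥ 2) at s(7).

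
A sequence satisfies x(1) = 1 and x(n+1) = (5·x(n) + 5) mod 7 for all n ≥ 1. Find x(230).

Listing terms: x(1) = 1,  x(2) = 3,  x(3) = 6,  x(4) = 0,  x(5) = 5,  x(6) = 2,  x(7) = 1.
Since x(7) = x(1) = 1, the sequence is periodic with period 6.
(230 - 1) mod 6 = 1, so x(230) = x(2) = 3.

3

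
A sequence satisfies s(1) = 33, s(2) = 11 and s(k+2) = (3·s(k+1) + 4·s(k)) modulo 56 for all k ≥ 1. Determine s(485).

We have s(1) = 33,  s(2) = 11,  s(3) = 53,  s(4) = 35,  s(5) = 37,  s(6) = 27,  s(7) = 5,  s(8) = 11,  s(9) = 53.
Since (s(8), s(9)) = (s(2), s(3)) = (11, 53) (two consecutive terms determine the rest), the sequence is eventually periodic: after a pre-period of length 1 it cycles with period 6.
For k ≥ 2, s(k) depends only on (k - 2) mod 6. (485 - 2) mod 6 = 3, so s(485) = s(5) = 37.

37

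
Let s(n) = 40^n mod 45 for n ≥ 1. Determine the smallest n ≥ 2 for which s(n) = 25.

s(1) = 40,  s(2) = 25,  s(3) = 10,  s(4) = 40.
The sequence repeats with period 3.
The value 25 first appears (with n ≥ 2) at s(2).

2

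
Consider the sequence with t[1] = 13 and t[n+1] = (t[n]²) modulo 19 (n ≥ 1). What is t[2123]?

9

Listing terms: t[1] = 13,  t[2] = 17,  t[3] = 4,  t[4] = 16,  t[5] = 9,  t[6] = 5,  t[7] = 6,  t[8] = 17.
Since t[8] = t[2] = 17, the sequence is eventually periodic: after a pre-period of length 1 it cycles with period 6.
For n ≥ 2, t[n] depends only on (n - 2) mod 6. (2123 - 2) mod 6 = 3, so t[2123] = t[5] = 9.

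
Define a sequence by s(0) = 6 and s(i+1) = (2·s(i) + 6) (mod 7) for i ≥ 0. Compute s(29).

Computing terms: s(0) = 6,  s(1) = 4,  s(2) = 0,  s(3) = 6.
Since s(3) = s(0) = 6, the sequence is periodic with period 3.
So s(29) = s(0 + ((29-0) mod 3)) = s(2) = 0.

0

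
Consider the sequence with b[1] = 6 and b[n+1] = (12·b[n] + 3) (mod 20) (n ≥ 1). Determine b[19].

Computing terms: b[1] = 6, b[2] = 15, b[3] = 3, b[4] = 19, b[5] = 11, b[6] = 15.
Since b[6] = b[2] = 15, the sequence is eventually periodic: after a pre-period of length 1 it cycles with period 4.
For n ≥ 2, b[n] depends only on (n - 2) mod 4. (19 - 2) mod 4 = 1, so b[19] = b[3] = 3.

3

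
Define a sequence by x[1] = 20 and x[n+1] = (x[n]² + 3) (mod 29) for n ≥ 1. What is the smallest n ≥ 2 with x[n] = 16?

8

Computing terms: x[1] = 20, x[2] = 26, x[3] = 12, x[4] = 2, x[5] = 7, x[6] = 23, x[7] = 10, x[8] = 16, x[9] = 27, x[10] = 7.
Since x[10] = x[5] = 7, the sequence is eventually periodic: after a pre-period of length 4 it cycles with period 5.
The value 16 first appears (with n ≥ 2) at x[8].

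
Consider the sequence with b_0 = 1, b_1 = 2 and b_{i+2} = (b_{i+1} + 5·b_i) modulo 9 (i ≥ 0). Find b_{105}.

8

We have b_0 = 1,  b_1 = 2,  b_2 = 7,  b_3 = 8,  b_4 = 7,  b_5 = 2,  b_6 = 1,  b_7 = 2.
The sequence repeats with period 6.
(105 - 0) mod 6 = 3, so b_{105} = b_3 = 8.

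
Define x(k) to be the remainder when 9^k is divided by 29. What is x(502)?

Computing terms: x(1) = 9, x(2) = 23, x(3) = 4, x(4) = 7, x(5) = 5, x(6) = 16, x(7) = 28, x(8) = 20, x(9) = 6, x(10) = 25, x(11) = 22, x(12) = 24, x(13) = 13, x(14) = 1, x(15) = 9.
Since x(15) = x(1) = 9, the sequence is periodic with period 14.
So x(502) = x(1 + ((502-1) mod 14)) = x(12) = 24.

24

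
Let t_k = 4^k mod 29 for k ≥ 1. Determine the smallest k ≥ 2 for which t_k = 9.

t_1 = 4, t_2 = 16, t_3 = 6, t_4 = 24, t_5 = 9, t_6 = 7, t_7 = 28, t_8 = 25, t_9 = 13, t_{10} = 23, t_{11} = 5, t_{12} = 20, t_{13} = 22, t_{14} = 1, t_{15} = 4.
The sequence repeats with period 14.
The value 9 first appears (with k ≥ 2) at t_5.

5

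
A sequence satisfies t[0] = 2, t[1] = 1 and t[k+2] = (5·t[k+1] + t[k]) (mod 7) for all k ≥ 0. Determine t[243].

t[0] = 2, t[1] = 1, t[2] = 0, t[3] = 1, t[4] = 5, t[5] = 5, t[6] = 2, t[7] = 1.
Since (t[6], t[7]) = (t[0], t[1]) = (2, 1) (two consecutive terms determine the rest), the sequence is periodic with period 6.
(243 - 0) mod 6 = 3, so t[243] = t[3] = 1.

1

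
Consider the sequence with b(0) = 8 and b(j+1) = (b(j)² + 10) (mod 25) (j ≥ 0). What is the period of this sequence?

We have b(0) = 8, b(1) = 24, b(2) = 11, b(3) = 6, b(4) = 21, b(5) = 1, b(6) = 11.
Since b(6) = b(2) = 11, the sequence is eventually periodic: after a pre-period of length 2 it cycles with period 4.

4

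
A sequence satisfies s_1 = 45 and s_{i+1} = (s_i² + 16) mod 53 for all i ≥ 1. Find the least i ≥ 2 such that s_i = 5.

5

s_1 = 45, s_2 = 27, s_3 = 3, s_4 = 25, s_5 = 5, s_6 = 41, s_7 = 1, s_8 = 17, s_9 = 40, s_{10} = 26, s_{11} = 3.
Since s_{11} = s_3 = 3, the sequence is eventually periodic: after a pre-period of length 2 it cycles with period 8.
The value 5 first appears (with i ≥ 2) at s_5.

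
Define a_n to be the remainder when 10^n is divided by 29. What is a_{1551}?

2

Listing terms: a_0 = 1,  a_1 = 10,  a_2 = 13,  a_3 = 14,  a_4 = 24,  a_5 = 8,  a_6 = 22,  a_7 = 17,  a_8 = 25,  a_9 = 18,  a_{10} = 6,  a_{11} = 2,  a_{12} = 20,  a_{13} = 26,  a_{14} = 28,  a_{15} = 19,  a_{16} = 16,  a_{17} = 15,  a_{18} = 5,  a_{19} = 21,  a_{20} = 7,  a_{21} = 12,  a_{22} = 4,  a_{23} = 11,  a_{24} = 23,  a_{25} = 27,  a_{26} = 9,  a_{27} = 3,  a_{28} = 1.
Since a_{28} = a_0 = 1, the sequence is periodic with period 28.
So a_{1551} = a_{0 + ((1551-0) mod 28)} = a_{11} = 2.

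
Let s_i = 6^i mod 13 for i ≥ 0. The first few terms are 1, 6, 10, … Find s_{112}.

We have s_0 = 1; s_1 = 6; s_2 = 10; s_3 = 8; s_4 = 9; s_5 = 2; s_6 = 12; s_7 = 7; s_8 = 3; s_9 = 5; s_{10} = 4; s_{11} = 11; s_{12} = 1.
The sequence repeats with period 12.
(112 - 0) mod 12 = 4, so s_{112} = s_4 = 9.

9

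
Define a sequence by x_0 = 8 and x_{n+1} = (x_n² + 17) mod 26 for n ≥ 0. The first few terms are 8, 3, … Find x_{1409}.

1

Listing terms: x_0 = 8, x_1 = 3, x_2 = 0, x_3 = 17, x_4 = 20, x_5 = 1, x_6 = 18, x_7 = 3.
Since x_7 = x_1 = 3, the sequence is eventually periodic: after a pre-period of length 1 it cycles with period 6.
For n ≥ 1, x_n depends only on (n - 1) mod 6. (1409 - 1) mod 6 = 4, so x_{1409} = x_5 = 1.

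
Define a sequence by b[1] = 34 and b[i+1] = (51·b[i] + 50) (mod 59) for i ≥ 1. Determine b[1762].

0

We have b[1] = 34, b[2] = 14, b[3] = 56, b[4] = 15, b[5] = 48, b[6] = 20, b[7] = 8, b[8] = 45, b[9] = 44, b[10] = 52, b[11] = 47, b[12] = 28, b[13] = 3, b[14] = 26, b[15] = 19, b[16] = 16, b[17] = 40, b[18] = 25, b[19] = 27, b[20] = 11, b[21] = 21, b[22] = 0, b[23] = 50, b[24] = 4, b[25] = 18, b[26] = 24, b[27] = 35, b[28] = 6, b[29] = 2, b[30] = 34.
The sequence repeats with period 29.
(1762 - 1) mod 29 = 21, so b[1762] = b[22] = 0.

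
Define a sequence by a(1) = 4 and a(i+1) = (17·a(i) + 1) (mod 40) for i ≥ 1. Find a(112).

19

a(1) = 4,  a(2) = 29,  a(3) = 14,  a(4) = 39,  a(5) = 24,  a(6) = 9,  a(7) = 34,  a(8) = 19,  a(9) = 4.
The sequence repeats with period 8.
So a(112) = a(1 + ((112-1) mod 8)) = a(8) = 19.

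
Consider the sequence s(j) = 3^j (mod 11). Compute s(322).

9

We have s(0) = 1, s(1) = 3, s(2) = 9, s(3) = 5, s(4) = 4, s(5) = 1.
Since s(5) = s(0) = 1, the sequence is periodic with period 5.
(322 - 0) mod 5 = 2, so s(322) = s(2) = 9.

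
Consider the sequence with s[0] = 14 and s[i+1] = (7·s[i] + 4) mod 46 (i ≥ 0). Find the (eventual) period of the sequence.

22

Listing terms: s[0] = 14,  s[1] = 10,  s[2] = 28,  s[3] = 16,  s[4] = 24,  s[5] = 34,  s[6] = 12,  s[7] = 42,  s[8] = 22,  s[9] = 20,  s[10] = 6,  s[11] = 0,  s[12] = 4,  s[13] = 32,  s[14] = 44,  s[15] = 36,  s[16] = 26,  s[17] = 2,  s[18] = 18,  s[19] = 38,  s[20] = 40,  s[21] = 8,  s[22] = 14.
Since s[22] = s[0] = 14, the sequence is periodic with period 22.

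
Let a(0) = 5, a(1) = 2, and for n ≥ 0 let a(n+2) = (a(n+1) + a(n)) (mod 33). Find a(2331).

Listing terms: a(0) = 5,  a(1) = 2,  a(2) = 7,  a(3) = 9,  a(4) = 16,  a(5) = 25,  a(6) = 8,  a(7) = 0,  a(8) = 8,  a(9) = 8,  a(10) = 16,  a(11) = 24,  a(12) = 7,  a(13) = 31,  a(14) = 5,  a(15) = 3,  a(16) = 8,  a(17) = 11,  a(18) = 19,  a(19) = 30,  a(20) = 16,  a(21) = 13,  a(22) = 29,  a(23) = 9,  a(24) = 5,  a(25) = 14,  a(26) = 19,  a(27) = 0,  a(28) = 19,  a(29) = 19,  a(30) = 5,  a(31) = 24,  a(32) = 29,  a(33) = 20,  a(34) = 16,  a(35) = 3,  a(36) = 19,  a(37) = 22,  a(38) = 8,  a(39) = 30,  a(40) = 5,  a(41) = 2.
Since (a(40), a(41)) = (a(0), a(1)) = (5, 2) (two consecutive terms determine the rest), the sequence is periodic with period 40.
(2331 - 0) mod 40 = 11, so a(2331) = a(11) = 24.

24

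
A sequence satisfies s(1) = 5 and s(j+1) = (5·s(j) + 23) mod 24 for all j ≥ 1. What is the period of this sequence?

We have s(1) = 5, s(2) = 0, s(3) = 23, s(4) = 18, s(5) = 17, s(6) = 12, s(7) = 11, s(8) = 6, s(9) = 5.
Since s(9) = s(1) = 5, the sequence is periodic with period 8.

8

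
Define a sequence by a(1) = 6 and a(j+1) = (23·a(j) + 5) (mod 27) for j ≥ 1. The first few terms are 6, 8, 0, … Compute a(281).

a(1) = 6; a(2) = 8; a(3) = 0; a(4) = 5; a(5) = 12; a(6) = 11; a(7) = 15; a(8) = 26; a(9) = 9; a(10) = 23; a(11) = 21; a(12) = 2; a(13) = 24; a(14) = 17; a(15) = 18; a(16) = 14; a(17) = 3; a(18) = 20; a(19) = 6.
The sequence repeats with period 18.
(281 - 1) mod 18 = 10, so a(281) = a(11) = 21.

21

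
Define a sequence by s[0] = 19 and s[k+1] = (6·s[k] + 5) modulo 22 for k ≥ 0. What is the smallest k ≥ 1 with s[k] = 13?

Listing terms: s[0] = 19; s[1] = 9; s[2] = 15; s[3] = 7; s[4] = 3; s[5] = 1; s[6] = 11; s[7] = 5; s[8] = 13; s[9] = 17; s[10] = 19.
The sequence repeats with period 10.
The value 13 first appears (with k ≥ 1) at s[8].

8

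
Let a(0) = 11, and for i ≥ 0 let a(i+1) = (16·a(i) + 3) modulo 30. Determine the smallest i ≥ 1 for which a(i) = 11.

a(0) = 11,  a(1) = 29,  a(2) = 17,  a(3) = 5,  a(4) = 23,  a(5) = 11.
The sequence repeats with period 5.
The value 11 next appears (with i ≥ 1) at a(5).

5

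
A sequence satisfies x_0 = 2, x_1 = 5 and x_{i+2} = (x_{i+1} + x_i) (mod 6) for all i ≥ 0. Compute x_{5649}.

Listing terms: x_0 = 2,  x_1 = 5,  x_2 = 1,  x_3 = 0,  x_4 = 1,  x_5 = 1,  x_6 = 2,  x_7 = 3,  x_8 = 5,  x_9 = 2,  x_{10} = 1,  x_{11} = 3,  x_{12} = 4,  x_{13} = 1,  x_{14} = 5,  x_{15} = 0,  x_{16} = 5,  x_{17} = 5,  x_{18} = 4,  x_{19} = 3,  x_{20} = 1,  x_{21} = 4,  x_{22} = 5,  x_{23} = 3,  x_{24} = 2,  x_{25} = 5.
The sequence repeats with period 24.
(5649 - 0) mod 24 = 9, so x_{5649} = x_9 = 2.

2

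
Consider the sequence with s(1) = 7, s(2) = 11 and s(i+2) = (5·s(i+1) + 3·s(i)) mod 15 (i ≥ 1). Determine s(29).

Listing terms: s(1) = 7, s(2) = 11, s(3) = 1, s(4) = 8, s(5) = 13, s(6) = 14, s(7) = 4, s(8) = 2, s(9) = 7, s(10) = 11.
Since (s(9), s(10)) = (s(1), s(2)) = (7, 11) (two consecutive terms determine the rest), the sequence is periodic with period 8.
So s(29) = s(1 + ((29-1) mod 8)) = s(5) = 13.

13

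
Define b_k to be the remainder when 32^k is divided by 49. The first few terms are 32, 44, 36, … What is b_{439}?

We have b_1 = 32,  b_2 = 44,  b_3 = 36,  b_4 = 25,  b_5 = 16,  b_6 = 22,  b_7 = 18,  b_8 = 37,  b_9 = 8,  b_{10} = 11,  b_{11} = 9,  b_{12} = 43,  b_{13} = 4,  b_{14} = 30,  b_{15} = 29,  b_{16} = 46,  b_{17} = 2,  b_{18} = 15,  b_{19} = 39,  b_{20} = 23,  b_{21} = 1,  b_{22} = 32.
The sequence repeats with period 21.
So b_{439} = b_{1 + ((439-1) mod 21)} = b_{19} = 39.

39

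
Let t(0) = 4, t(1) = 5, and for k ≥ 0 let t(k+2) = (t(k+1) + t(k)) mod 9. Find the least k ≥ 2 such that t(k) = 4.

8

Computing terms: t(0) = 4, t(1) = 5, t(2) = 0, t(3) = 5, t(4) = 5, t(5) = 1, t(6) = 6, t(7) = 7, t(8) = 4, t(9) = 2, t(10) = 6, t(11) = 8, t(12) = 5, t(13) = 4, t(14) = 0, t(15) = 4, t(16) = 4, t(17) = 8, t(18) = 3, t(19) = 2, t(20) = 5, t(21) = 7, t(22) = 3, t(23) = 1, t(24) = 4, t(25) = 5.
The sequence repeats with period 24.
The value 4 first appears (with k ≥ 2) at t(8).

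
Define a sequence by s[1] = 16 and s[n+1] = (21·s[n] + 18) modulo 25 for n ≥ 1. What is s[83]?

17

Listing terms: s[1] = 16; s[2] = 4; s[3] = 2; s[4] = 10; s[5] = 3; s[6] = 6; s[7] = 19; s[8] = 17; s[9] = 0; s[10] = 18; s[11] = 21; s[12] = 9; s[13] = 7; s[14] = 15; s[15] = 8; s[16] = 11; s[17] = 24; s[18] = 22; s[19] = 5; s[20] = 23; s[21] = 1; s[22] = 14; s[23] = 12; s[24] = 20; s[25] = 13; s[26] = 16.
The sequence repeats with period 25.
(83 - 1) mod 25 = 7, so s[83] = s[8] = 17.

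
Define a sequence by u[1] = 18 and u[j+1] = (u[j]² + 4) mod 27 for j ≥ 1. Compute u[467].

14

Computing terms: u[1] = 18,  u[2] = 4,  u[3] = 20,  u[4] = 26,  u[5] = 5,  u[6] = 2,  u[7] = 8,  u[8] = 14,  u[9] = 11,  u[10] = 17,  u[11] = 23,  u[12] = 20.
Since u[12] = u[3] = 20, the sequence is eventually periodic: after a pre-period of length 2 it cycles with period 9.
For j ≥ 3, u[j] depends only on (j - 3) mod 9. (467 - 3) mod 9 = 5, so u[467] = u[8] = 14.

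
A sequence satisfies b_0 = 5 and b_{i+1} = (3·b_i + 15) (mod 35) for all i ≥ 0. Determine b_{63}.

Listing terms: b_0 = 5, b_1 = 30, b_2 = 0, b_3 = 15, b_4 = 25, b_5 = 20, b_6 = 5.
The sequence repeats with period 6.
So b_{63} = b_{0 + ((63-0) mod 6)} = b_3 = 15.

15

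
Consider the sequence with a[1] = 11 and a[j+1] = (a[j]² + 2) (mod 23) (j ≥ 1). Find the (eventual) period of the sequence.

3

We have a[1] = 11, a[2] = 8, a[3] = 20, a[4] = 11.
The sequence repeats with period 3.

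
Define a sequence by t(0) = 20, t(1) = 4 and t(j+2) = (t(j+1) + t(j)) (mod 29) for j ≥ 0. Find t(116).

Listing terms: t(0) = 20,  t(1) = 4,  t(2) = 24,  t(3) = 28,  t(4) = 23,  t(5) = 22,  t(6) = 16,  t(7) = 9,  t(8) = 25,  t(9) = 5,  t(10) = 1,  t(11) = 6,  t(12) = 7,  t(13) = 13,  t(14) = 20,  t(15) = 4.
Since (t(14), t(15)) = (t(0), t(1)) = (20, 4) (two consecutive terms determine the rest), the sequence is periodic with period 14.
(116 - 0) mod 14 = 4, so t(116) = t(4) = 23.

23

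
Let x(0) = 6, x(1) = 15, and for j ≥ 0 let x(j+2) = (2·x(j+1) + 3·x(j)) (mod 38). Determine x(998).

Listing terms: x(0) = 6, x(1) = 15, x(2) = 10, x(3) = 27, x(4) = 8, x(5) = 21, x(6) = 28, x(7) = 5, x(8) = 18, x(9) = 13, x(10) = 4, x(11) = 9, x(12) = 30, x(13) = 11, x(14) = 36, x(15) = 29, x(16) = 14, x(17) = 1, x(18) = 6, x(19) = 15.
Since (x(18), x(19)) = (x(0), x(1)) = (6, 15) (two consecutive terms determine the rest), the sequence is periodic with period 18.
So x(998) = x(0 + ((998-0) mod 18)) = x(8) = 18.

18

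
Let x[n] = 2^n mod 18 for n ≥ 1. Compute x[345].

8

x[1] = 2,  x[2] = 4,  x[3] = 8,  x[4] = 16,  x[5] = 14,  x[6] = 10,  x[7] = 2.
The sequence repeats with period 6.
So x[345] = x[1 + ((345-1) mod 6)] = x[3] = 8.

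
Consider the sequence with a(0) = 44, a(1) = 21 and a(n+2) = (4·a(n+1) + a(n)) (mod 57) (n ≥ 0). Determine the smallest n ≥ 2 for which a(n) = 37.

We have a(0) = 44; a(1) = 21; a(2) = 14; a(3) = 20; a(4) = 37; a(5) = 54; a(6) = 25; a(7) = 40; a(8) = 14; a(9) = 39; a(10) = 56; a(11) = 35; a(12) = 25; a(13) = 21; a(14) = 52; a(15) = 1; a(16) = 56; a(17) = 54; a(18) = 44; a(19) = 2; a(20) = 52; a(21) = 39; a(22) = 37; a(23) = 16; a(24) = 44; a(25) = 21.
Since (a(24), a(25)) = (a(0), a(1)) = (44, 21) (two consecutive terms determine the rest), the sequence is periodic with period 24.
The value 37 first appears (with n ≥ 2) at a(4).

4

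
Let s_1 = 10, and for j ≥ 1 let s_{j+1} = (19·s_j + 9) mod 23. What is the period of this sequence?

22

Computing terms: s_1 = 10; s_2 = 15; s_3 = 18; s_4 = 6; s_5 = 8; s_6 = 0; s_7 = 9; s_8 = 19; s_9 = 2; s_{10} = 1; s_{11} = 5; s_{12} = 12; s_{13} = 7; s_{14} = 4; s_{15} = 16; s_{16} = 14; s_{17} = 22; s_{18} = 13; s_{19} = 3; s_{20} = 20; s_{21} = 21; s_{22} = 17; s_{23} = 10.
Since s_{23} = s_1 = 10, the sequence is periodic with period 22.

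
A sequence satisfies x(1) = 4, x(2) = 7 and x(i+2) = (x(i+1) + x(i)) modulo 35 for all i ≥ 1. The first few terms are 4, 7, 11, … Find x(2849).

4

Computing terms: x(1) = 4, x(2) = 7, x(3) = 11, x(4) = 18, x(5) = 29, x(6) = 12, x(7) = 6, x(8) = 18, x(9) = 24, x(10) = 7, x(11) = 31, x(12) = 3, x(13) = 34, x(14) = 2, x(15) = 1, x(16) = 3, x(17) = 4, x(18) = 7.
The sequence repeats with period 16.
So x(2849) = x(1 + ((2849-1) mod 16)) = x(1) = 4.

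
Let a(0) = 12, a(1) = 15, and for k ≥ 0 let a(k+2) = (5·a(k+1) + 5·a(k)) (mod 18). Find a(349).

15

a(0) = 12,  a(1) = 15,  a(2) = 9,  a(3) = 12,  a(4) = 15.
Since (a(3), a(4)) = (a(0), a(1)) = (12, 15) (two consecutive terms determine the rest), the sequence is periodic with period 3.
(349 - 0) mod 3 = 1, so a(349) = a(1) = 15.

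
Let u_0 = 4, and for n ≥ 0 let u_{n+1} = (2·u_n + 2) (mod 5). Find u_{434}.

Computing terms: u_0 = 4; u_1 = 0; u_2 = 2; u_3 = 1; u_4 = 4.
The sequence repeats with period 4.
So u_{434} = u_{0 + ((434-0) mod 4)} = u_2 = 2.

2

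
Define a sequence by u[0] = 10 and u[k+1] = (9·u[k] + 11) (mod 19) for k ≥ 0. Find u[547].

u[0] = 10, u[1] = 6, u[2] = 8, u[3] = 7, u[4] = 17, u[5] = 12, u[6] = 5, u[7] = 18, u[8] = 2, u[9] = 10.
Since u[9] = u[0] = 10, the sequence is periodic with period 9.
(547 - 0) mod 9 = 7, so u[547] = u[7] = 18.

18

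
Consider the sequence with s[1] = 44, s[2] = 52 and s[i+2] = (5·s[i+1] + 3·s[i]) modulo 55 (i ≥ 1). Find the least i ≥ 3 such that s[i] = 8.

Computing terms: s[1] = 44, s[2] = 52, s[3] = 7, s[4] = 26, s[5] = 41, s[6] = 8, s[7] = 53, s[8] = 14, s[9] = 9, s[10] = 32, s[11] = 22, s[12] = 41, s[13] = 51, s[14] = 48, s[15] = 8, s[16] = 19, s[17] = 9, s[18] = 47, s[19] = 42, s[20] = 21, s[21] = 11, s[22] = 8, s[23] = 18, s[24] = 4, s[25] = 19, s[26] = 52, s[27] = 42, s[28] = 36, s[29] = 31, s[30] = 43, s[31] = 33, s[32] = 19, s[33] = 29, s[34] = 37, s[35] = 52, s[36] = 41, s[37] = 31, s[38] = 3, s[39] = 53, s[40] = 54, s[41] = 44, s[42] = 52.
Since (s[41], s[42]) = (s[1], s[2]) = (44, 52) (two consecutive terms determine the rest), the sequence is periodic with period 40.
The value 8 first appears (with i ≥ 3) at s[6].

6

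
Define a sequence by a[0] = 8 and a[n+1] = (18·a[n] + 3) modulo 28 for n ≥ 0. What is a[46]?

a[0] = 8, a[1] = 7, a[2] = 17, a[3] = 1, a[4] = 21, a[5] = 17.
Since a[5] = a[2] = 17, the sequence is eventually periodic: after a pre-period of length 2 it cycles with period 3.
For n ≥ 2, a[n] depends only on (n - 2) mod 3. (46 - 2) mod 3 = 2, so a[46] = a[4] = 21.

21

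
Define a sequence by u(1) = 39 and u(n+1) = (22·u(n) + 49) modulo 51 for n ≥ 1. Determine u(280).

3

We have u(1) = 39; u(2) = 40; u(3) = 11; u(4) = 36; u(5) = 25; u(6) = 38; u(7) = 18; u(8) = 37; u(9) = 47; u(10) = 12; u(11) = 7; u(12) = 50; u(13) = 27; u(14) = 31; u(15) = 17; u(16) = 15; u(17) = 22; u(18) = 23; u(19) = 45; u(20) = 19; u(21) = 8; u(22) = 21; u(23) = 1; u(24) = 20; u(25) = 30; u(26) = 46; u(27) = 41; u(28) = 33; u(29) = 10; u(30) = 14; u(31) = 0; u(32) = 49; u(33) = 5; u(34) = 6; u(35) = 28; u(36) = 2; u(37) = 42; u(38) = 4; u(39) = 35; u(40) = 3; u(41) = 13; u(42) = 29; u(43) = 24; u(44) = 16; u(45) = 44; u(46) = 48; u(47) = 34; u(48) = 32; u(49) = 39.
The sequence repeats with period 48.
(280 - 1) mod 48 = 39, so u(280) = u(40) = 3.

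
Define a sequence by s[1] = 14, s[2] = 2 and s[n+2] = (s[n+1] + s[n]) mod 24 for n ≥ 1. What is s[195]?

16

Computing terms: s[1] = 14,  s[2] = 2,  s[3] = 16,  s[4] = 18,  s[5] = 10,  s[6] = 4,  s[7] = 14,  s[8] = 18,  s[9] = 8,  s[10] = 2,  s[11] = 10,  s[12] = 12,  s[13] = 22,  s[14] = 10,  s[15] = 8,  s[16] = 18,  s[17] = 2,  s[18] = 20,  s[19] = 22,  s[20] = 18,  s[21] = 16,  s[22] = 10,  s[23] = 2,  s[24] = 12,  s[25] = 14,  s[26] = 2.
Since (s[25], s[26]) = (s[1], s[2]) = (14, 2) (two consecutive terms determine the rest), the sequence is periodic with period 24.
(195 - 1) mod 24 = 2, so s[195] = s[3] = 16.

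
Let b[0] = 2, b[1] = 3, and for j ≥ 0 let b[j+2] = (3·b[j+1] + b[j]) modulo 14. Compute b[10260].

0

We have b[0] = 2; b[1] = 3; b[2] = 11; b[3] = 8; b[4] = 7; b[5] = 1; b[6] = 10; b[7] = 3; b[8] = 5; b[9] = 4; b[10] = 3; b[11] = 13; b[12] = 0; b[13] = 13; b[14] = 11; b[15] = 4; b[16] = 9; b[17] = 3; b[18] = 4; b[19] = 1; b[20] = 7; b[21] = 8; b[22] = 3; b[23] = 3; b[24] = 12; b[25] = 11; b[26] = 3; b[27] = 6; b[28] = 7; b[29] = 13; b[30] = 4; b[31] = 11; b[32] = 9; b[33] = 10; b[34] = 11; b[35] = 1; b[36] = 0; b[37] = 1; b[38] = 3; b[39] = 10; b[40] = 5; b[41] = 11; b[42] = 10; b[43] = 13; b[44] = 7; b[45] = 6; b[46] = 11; b[47] = 11; b[48] = 2; b[49] = 3.
The sequence repeats with period 48.
(10260 - 0) mod 48 = 36, so b[10260] = b[36] = 0.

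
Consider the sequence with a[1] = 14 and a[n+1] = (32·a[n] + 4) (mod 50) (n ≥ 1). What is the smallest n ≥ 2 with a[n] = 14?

Listing terms: a[1] = 14, a[2] = 2, a[3] = 18, a[4] = 30, a[5] = 14.
Since a[5] = a[1] = 14, the sequence is periodic with period 4.
The value 14 next appears (with n ≥ 2) at a[5].

5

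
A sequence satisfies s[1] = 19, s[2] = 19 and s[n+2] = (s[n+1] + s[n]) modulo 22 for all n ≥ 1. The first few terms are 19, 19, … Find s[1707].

16

Listing terms: s[1] = 19,  s[2] = 19,  s[3] = 16,  s[4] = 13,  s[5] = 7,  s[6] = 20,  s[7] = 5,  s[8] = 3,  s[9] = 8,  s[10] = 11,  s[11] = 19,  s[12] = 8,  s[13] = 5,  s[14] = 13,  s[15] = 18,  s[16] = 9,  s[17] = 5,  s[18] = 14,  s[19] = 19,  s[20] = 11,  s[21] = 8,  s[22] = 19,  s[23] = 5,  s[24] = 2,  s[25] = 7,  s[26] = 9,  s[27] = 16,  s[28] = 3,  s[29] = 19,  s[30] = 0,  s[31] = 19,  s[32] = 19.
Since (s[31], s[32]) = (s[1], s[2]) = (19, 19) (two consecutive terms determine the rest), the sequence is periodic with period 30.
So s[1707] = s[1 + ((1707-1) mod 30)] = s[27] = 16.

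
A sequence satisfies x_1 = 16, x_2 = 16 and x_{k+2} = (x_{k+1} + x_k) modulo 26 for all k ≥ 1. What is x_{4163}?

24

Computing terms: x_1 = 16; x_2 = 16; x_3 = 6; x_4 = 22; x_5 = 2; x_6 = 24; x_7 = 0; x_8 = 24; x_9 = 24; x_{10} = 22; x_{11} = 20; x_{12} = 16; x_{13} = 10; x_{14} = 0; x_{15} = 10; x_{16} = 10; x_{17} = 20; x_{18} = 4; x_{19} = 24; x_{20} = 2; x_{21} = 0; x_{22} = 2; x_{23} = 2; x_{24} = 4; x_{25} = 6; x_{26} = 10; x_{27} = 16; x_{28} = 0; x_{29} = 16; x_{30} = 16.
Since (x_{29}, x_{30}) = (x_1, x_2) = (16, 16) (two consecutive terms determine the rest), the sequence is periodic with period 28.
So x_{4163} = x_{1 + ((4163-1) mod 28)} = x_{19} = 24.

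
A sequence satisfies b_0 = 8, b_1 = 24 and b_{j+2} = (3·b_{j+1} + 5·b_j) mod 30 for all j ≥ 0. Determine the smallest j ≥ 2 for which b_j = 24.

5

Computing terms: b_0 = 8, b_1 = 24, b_2 = 22, b_3 = 6, b_4 = 8, b_5 = 24.
The sequence repeats with period 4.
The value 24 next appears (with j ≥ 2) at b_5.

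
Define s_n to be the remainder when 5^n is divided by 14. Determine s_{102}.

s_1 = 5; s_2 = 11; s_3 = 13; s_4 = 9; s_5 = 3; s_6 = 1; s_7 = 5.
The sequence repeats with period 6.
(102 - 1) mod 6 = 5, so s_{102} = s_6 = 1.

1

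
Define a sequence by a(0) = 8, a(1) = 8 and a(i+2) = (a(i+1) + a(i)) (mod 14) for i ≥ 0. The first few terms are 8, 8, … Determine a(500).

12

Computing terms: a(0) = 8; a(1) = 8; a(2) = 2; a(3) = 10; a(4) = 12; a(5) = 8; a(6) = 6; a(7) = 0; a(8) = 6; a(9) = 6; a(10) = 12; a(11) = 4; a(12) = 2; a(13) = 6; a(14) = 8; a(15) = 0; a(16) = 8; a(17) = 8.
The sequence repeats with period 16.
(500 - 0) mod 16 = 4, so a(500) = a(4) = 12.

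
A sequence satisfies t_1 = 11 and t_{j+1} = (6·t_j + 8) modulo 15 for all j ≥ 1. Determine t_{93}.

2

Listing terms: t_1 = 11,  t_2 = 14,  t_3 = 2,  t_4 = 5,  t_5 = 8,  t_6 = 11.
The sequence repeats with period 5.
So t_{93} = t_{1 + ((93-1) mod 5)} = t_3 = 2.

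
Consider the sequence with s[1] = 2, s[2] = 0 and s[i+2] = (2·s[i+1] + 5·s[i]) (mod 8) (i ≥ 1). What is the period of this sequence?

Listing terms: s[1] = 2, s[2] = 0, s[3] = 2, s[4] = 4, s[5] = 2, s[6] = 0.
Since (s[5], s[6]) = (s[1], s[2]) = (2, 0) (two consecutive terms determine the rest), the sequence is periodic with period 4.

4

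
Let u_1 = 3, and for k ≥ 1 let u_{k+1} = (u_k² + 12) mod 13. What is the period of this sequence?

3

u_1 = 3; u_2 = 8; u_3 = 11; u_4 = 3.
The sequence repeats with period 3.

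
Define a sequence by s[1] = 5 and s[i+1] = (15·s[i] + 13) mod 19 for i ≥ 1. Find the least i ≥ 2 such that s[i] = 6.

12

s[1] = 5,  s[2] = 12,  s[3] = 3,  s[4] = 1,  s[5] = 9,  s[6] = 15,  s[7] = 10,  s[8] = 11,  s[9] = 7,  s[10] = 4,  s[11] = 16,  s[12] = 6,  s[13] = 8,  s[14] = 0,  s[15] = 13,  s[16] = 18,  s[17] = 17,  s[18] = 2,  s[19] = 5.
Since s[19] = s[1] = 5, the sequence is periodic with period 18.
The value 6 first appears (with i ≥ 2) at s[12].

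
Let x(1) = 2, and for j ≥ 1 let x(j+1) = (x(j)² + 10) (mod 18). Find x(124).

2

We have x(1) = 2,  x(2) = 14,  x(3) = 8,  x(4) = 2.
Since x(4) = x(1) = 2, the sequence is periodic with period 3.
So x(124) = x(1 + ((124-1) mod 3)) = x(1) = 2.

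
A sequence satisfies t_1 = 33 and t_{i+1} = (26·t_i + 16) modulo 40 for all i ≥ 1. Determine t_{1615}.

t_1 = 33, t_2 = 34, t_3 = 20, t_4 = 16, t_5 = 32, t_6 = 8, t_7 = 24, t_8 = 0, t_9 = 16.
Since t_9 = t_4 = 16, the sequence is eventually periodic: after a pre-period of length 3 it cycles with period 5.
For i ≥ 4, t_i depends only on (i - 4) mod 5. (1615 - 4) mod 5 = 1, so t_{1615} = t_5 = 32.

32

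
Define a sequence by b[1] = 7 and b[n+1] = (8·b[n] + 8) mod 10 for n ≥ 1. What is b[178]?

4

Computing terms: b[1] = 7, b[2] = 4, b[3] = 0, b[4] = 8, b[5] = 2, b[6] = 4.
Since b[6] = b[2] = 4, the sequence is eventually periodic: after a pre-period of length 1 it cycles with period 4.
For n ≥ 2, b[n] depends only on (n - 2) mod 4. (178 - 2) mod 4 = 0, so b[178] = b[2] = 4.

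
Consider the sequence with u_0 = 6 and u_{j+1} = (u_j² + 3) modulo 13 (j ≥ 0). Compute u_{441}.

Listing terms: u_0 = 6; u_1 = 0; u_2 = 3; u_3 = 12; u_4 = 4; u_5 = 6.
The sequence repeats with period 5.
(441 - 0) mod 5 = 1, so u_{441} = u_1 = 0.

0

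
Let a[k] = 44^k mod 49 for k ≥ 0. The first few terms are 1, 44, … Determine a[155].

We have a[0] = 1,  a[1] = 44,  a[2] = 25,  a[3] = 22,  a[4] = 37,  a[5] = 11,  a[6] = 43,  a[7] = 30,  a[8] = 46,  a[9] = 15,  a[10] = 23,  a[11] = 32,  a[12] = 36,  a[13] = 16,  a[14] = 18,  a[15] = 8,  a[16] = 9,  a[17] = 4,  a[18] = 29,  a[19] = 2,  a[20] = 39,  a[21] = 1.
Since a[21] = a[0] = 1, the sequence is periodic with period 21.
(155 - 0) mod 21 = 8, so a[155] = a[8] = 46.

46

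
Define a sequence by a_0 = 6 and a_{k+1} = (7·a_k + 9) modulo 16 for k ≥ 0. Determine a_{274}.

Listing terms: a_0 = 6, a_1 = 3, a_2 = 14, a_3 = 11, a_4 = 6.
Since a_4 = a_0 = 6, the sequence is periodic with period 4.
So a_{274} = a_{0 + ((274-0) mod 4)} = a_2 = 14.

14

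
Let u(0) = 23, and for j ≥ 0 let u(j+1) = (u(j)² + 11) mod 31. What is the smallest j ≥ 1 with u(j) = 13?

Listing terms: u(0) = 23; u(1) = 13; u(2) = 25; u(3) = 16; u(4) = 19; u(5) = 0; u(6) = 11; u(7) = 8; u(8) = 13.
Since u(8) = u(1) = 13, the sequence is eventually periodic: after a pre-period of length 1 it cycles with period 7.
The value 13 first appears (with j ≥ 1) at u(1).

1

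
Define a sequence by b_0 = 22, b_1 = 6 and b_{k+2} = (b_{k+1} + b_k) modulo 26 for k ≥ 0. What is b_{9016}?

We have b_0 = 22,  b_1 = 6,  b_2 = 2,  b_3 = 8,  b_4 = 10,  b_5 = 18,  b_6 = 2,  b_7 = 20,  b_8 = 22,  b_9 = 16,  b_{10} = 12,  b_{11} = 2,  b_{12} = 14,  b_{13} = 16,  b_{14} = 4,  b_{15} = 20,  b_{16} = 24,  b_{17} = 18,  b_{18} = 16,  b_{19} = 8,  b_{20} = 24,  b_{21} = 6,  b_{22} = 4,  b_{23} = 10,  b_{24} = 14,  b_{25} = 24,  b_{26} = 12,  b_{27} = 10,  b_{28} = 22,  b_{29} = 6.
Since (b_{28}, b_{29}) = (b_0, b_1) = (22, 6) (two consecutive terms determine the rest), the sequence is periodic with period 28.
(9016 - 0) mod 28 = 0, so b_{9016} = b_0 = 22.

22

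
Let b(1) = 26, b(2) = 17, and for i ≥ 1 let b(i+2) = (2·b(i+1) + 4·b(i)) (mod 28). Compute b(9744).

0

Listing terms: b(1) = 26; b(2) = 17; b(3) = 26; b(4) = 8; b(5) = 8; b(6) = 20; b(7) = 16; b(8) = 0; b(9) = 8; b(10) = 16; b(11) = 8; b(12) = 24; b(13) = 24; b(14) = 4; b(15) = 20; b(16) = 0; b(17) = 24; b(18) = 20; b(19) = 24; b(20) = 16; b(21) = 16; b(22) = 12; b(23) = 4; b(24) = 0; b(25) = 16; b(26) = 4; b(27) = 16; b(28) = 20; b(29) = 20; b(30) = 8; b(31) = 12; b(32) = 0; b(33) = 20; b(34) = 12; b(35) = 20; b(36) = 4; b(37) = 4; b(38) = 24; b(39) = 8; b(40) = 0; b(41) = 4; b(42) = 8; b(43) = 4; b(44) = 12; b(45) = 12; b(46) = 16; b(47) = 24; b(48) = 0; b(49) = 12; b(50) = 24; b(51) = 12; b(52) = 8; b(53) = 8.
Since (b(52), b(53)) = (b(4), b(5)) = (8, 8) (two consecutive terms determine the rest), the sequence is eventually periodic: after a pre-period of length 3 it cycles with period 48.
For i ≥ 4, b(i) depends only on (i - 4) mod 48. (9744 - 4) mod 48 = 44, so b(9744) = b(48) = 0.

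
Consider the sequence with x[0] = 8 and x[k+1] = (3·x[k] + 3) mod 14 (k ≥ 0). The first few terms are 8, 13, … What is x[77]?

Computing terms: x[0] = 8,  x[1] = 13,  x[2] = 0,  x[3] = 3,  x[4] = 12,  x[5] = 11,  x[6] = 8.
The sequence repeats with period 6.
(77 - 0) mod 6 = 5, so x[77] = x[5] = 11.

11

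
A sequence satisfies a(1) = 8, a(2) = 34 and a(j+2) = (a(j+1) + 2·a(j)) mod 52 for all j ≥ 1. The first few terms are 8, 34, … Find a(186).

We have a(1) = 8, a(2) = 34, a(3) = 50, a(4) = 14, a(5) = 10, a(6) = 38, a(7) = 6, a(8) = 30, a(9) = 42, a(10) = 50, a(11) = 30, a(12) = 26, a(13) = 34, a(14) = 34, a(15) = 50.
Since (a(14), a(15)) = (a(2), a(3)) = (34, 50) (two consecutive terms determine the rest), the sequence is eventually periodic: after a pre-period of length 1 it cycles with period 12.
For j ≥ 2, a(j) depends only on (j - 2) mod 12. (186 - 2) mod 12 = 4, so a(186) = a(6) = 38.

38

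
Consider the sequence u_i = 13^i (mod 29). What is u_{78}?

u_0 = 1; u_1 = 13; u_2 = 24; u_3 = 22; u_4 = 25; u_5 = 6; u_6 = 20; u_7 = 28; u_8 = 16; u_9 = 5; u_{10} = 7; u_{11} = 4; u_{12} = 23; u_{13} = 9; u_{14} = 1.
Since u_{14} = u_0 = 1, the sequence is periodic with period 14.
So u_{78} = u_{0 + ((78-0) mod 14)} = u_8 = 16.

16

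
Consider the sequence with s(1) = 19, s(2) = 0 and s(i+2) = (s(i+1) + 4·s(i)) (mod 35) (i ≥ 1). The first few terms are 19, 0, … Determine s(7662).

9

s(1) = 19; s(2) = 0; s(3) = 6; s(4) = 6; s(5) = 30; s(6) = 19; s(7) = 34; s(8) = 5; s(9) = 1; s(10) = 21; s(11) = 25; s(12) = 4; s(13) = 34; s(14) = 15; s(15) = 11; s(16) = 1; s(17) = 10; s(18) = 14; s(19) = 19; s(20) = 5; s(21) = 11; s(22) = 31; s(23) = 5; s(24) = 24; s(25) = 9; s(26) = 0; s(27) = 1; s(28) = 1; s(29) = 5; s(30) = 9; s(31) = 29; s(32) = 30; s(33) = 6; s(34) = 21; s(35) = 10; s(36) = 24; s(37) = 29; s(38) = 20; s(39) = 31; s(40) = 6; s(41) = 25; s(42) = 14; s(43) = 9; s(44) = 30; s(45) = 31; s(46) = 11; s(47) = 30; s(48) = 4; s(49) = 19; s(50) = 0.
Since (s(49), s(50)) = (s(1), s(2)) = (19, 0) (two consecutive terms determine the rest), the sequence is periodic with period 48.
So s(7662) = s(1 + ((7662-1) mod 48)) = s(30) = 9.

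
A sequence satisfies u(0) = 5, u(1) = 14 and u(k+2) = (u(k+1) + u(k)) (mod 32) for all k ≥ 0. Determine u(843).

u(0) = 5, u(1) = 14, u(2) = 19, u(3) = 1, u(4) = 20, u(5) = 21, u(6) = 9, u(7) = 30, u(8) = 7, u(9) = 5, u(10) = 12, u(11) = 17, u(12) = 29, u(13) = 14, u(14) = 11, u(15) = 25, u(16) = 4, u(17) = 29, u(18) = 1, u(19) = 30, u(20) = 31, u(21) = 29, u(22) = 28, u(23) = 25, u(24) = 21, u(25) = 14, u(26) = 3, u(27) = 17, u(28) = 20, u(29) = 5, u(30) = 25, u(31) = 30, u(32) = 23, u(33) = 21, u(34) = 12, u(35) = 1, u(36) = 13, u(37) = 14, u(38) = 27, u(39) = 9, u(40) = 4, u(41) = 13, u(42) = 17, u(43) = 30, u(44) = 15, u(45) = 13, u(46) = 28, u(47) = 9, u(48) = 5, u(49) = 14.
The sequence repeats with period 48.
So u(843) = u(0 + ((843-0) mod 48)) = u(27) = 17.

17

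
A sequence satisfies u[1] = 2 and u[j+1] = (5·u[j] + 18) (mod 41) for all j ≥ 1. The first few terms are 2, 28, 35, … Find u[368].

Computing terms: u[1] = 2,  u[2] = 28,  u[3] = 35,  u[4] = 29,  u[5] = 40,  u[6] = 13,  u[7] = 1,  u[8] = 23,  u[9] = 10,  u[10] = 27,  u[11] = 30,  u[12] = 4,  u[13] = 38,  u[14] = 3,  u[15] = 33,  u[16] = 19,  u[17] = 31,  u[18] = 9,  u[19] = 22,  u[20] = 5,  u[21] = 2.
The sequence repeats with period 20.
So u[368] = u[1 + ((368-1) mod 20)] = u[8] = 23.

23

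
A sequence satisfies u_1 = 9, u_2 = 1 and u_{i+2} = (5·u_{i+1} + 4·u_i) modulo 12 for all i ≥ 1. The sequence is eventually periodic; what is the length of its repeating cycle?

8

Listing terms: u_1 = 9; u_2 = 1; u_3 = 5; u_4 = 5; u_5 = 9; u_6 = 5; u_7 = 1; u_8 = 1; u_9 = 9; u_{10} = 1.
The sequence repeats with period 8.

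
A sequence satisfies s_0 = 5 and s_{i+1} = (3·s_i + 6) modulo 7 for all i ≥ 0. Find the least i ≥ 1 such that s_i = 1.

4

Listing terms: s_0 = 5, s_1 = 0, s_2 = 6, s_3 = 3, s_4 = 1, s_5 = 2, s_6 = 5.
Since s_6 = s_0 = 5, the sequence is periodic with period 6.
The value 1 first appears (with i ≥ 1) at s_4.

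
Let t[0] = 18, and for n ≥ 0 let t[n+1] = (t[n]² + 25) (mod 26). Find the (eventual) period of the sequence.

6

Listing terms: t[0] = 18,  t[1] = 11,  t[2] = 16,  t[3] = 21,  t[4] = 24,  t[5] = 3,  t[6] = 8,  t[7] = 11.
Since t[7] = t[1] = 11, the sequence is eventually periodic: after a pre-period of length 1 it cycles with period 6.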